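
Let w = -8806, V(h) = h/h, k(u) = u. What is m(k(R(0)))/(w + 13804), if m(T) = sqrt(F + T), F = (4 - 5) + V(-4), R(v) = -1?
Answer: I/4998 ≈ 0.00020008*I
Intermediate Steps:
V(h) = 1
F = 0 (F = (4 - 5) + 1 = -1 + 1 = 0)
m(T) = sqrt(T) (m(T) = sqrt(0 + T) = sqrt(T))
m(k(R(0)))/(w + 13804) = sqrt(-1)/(-8806 + 13804) = I/4998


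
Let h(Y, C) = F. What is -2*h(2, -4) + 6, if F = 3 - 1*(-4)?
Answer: -8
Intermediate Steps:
F = 7 (F = 3 + 4 = 7)
h(Y, C) = 7
-2*h(2, -4) + 6 = -2*7 + 6 = -14 + 6 = -8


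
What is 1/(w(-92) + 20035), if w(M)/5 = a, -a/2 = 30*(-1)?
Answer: 1/20335 ≈ 4.9176e-5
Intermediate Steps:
a = 60 (a = -60*(-1) = -2*(-30) = 60)
w(M) = 300 (w(M) = 5*60 = 300)
1/(w(-92) + 20035) = 1/(300 + 20035) = 1/20335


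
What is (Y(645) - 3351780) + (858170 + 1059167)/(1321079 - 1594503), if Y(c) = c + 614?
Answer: -916114771241/273424 ≈ -3.3505e+6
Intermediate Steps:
Y(c) = 614 + c
(Y(645) - 3351780) + (858170 + 1059167)/(1321079 - 1594503) = ((614 + 645) - 3351780) + (858170 + 1059167)/(1321079 - 1594503) = (1259 - 3351780) + 1917337/(-273424) = -3350521 + 1917337*(-1/273424) = -3350521 - 1917337/273424 = -916114771241/273424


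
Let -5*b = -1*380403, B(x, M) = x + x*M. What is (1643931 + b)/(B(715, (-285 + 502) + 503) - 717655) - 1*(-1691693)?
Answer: 94988084169/56150 ≈ 1.6917e+6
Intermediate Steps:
B(x, M) = x + M*x
b = 380403/5 (b = -(-1)*380403/5 = -1/5*(-380403) = 380403/5 ≈ 76081.)
(1643931 + b)/(B(715, (-285 + 502) + 503) - 717655) - 1*(-1691693) = (1643931 + 380403/5)/(715*(1 + ((-285 + 502) + 503)) - 717655) - 1*(-1691693) = 8600058/(5*(715*(1 + (217 + 503)) - 717655)) + 1691693 = 8600058/(5*(715*(1 + 720) - 717655)) + 1691693 = 8600058/(5*(715*721 - 717655)) + 1691693 = 8600058/(5*(515515 - 717655)) + 1691693 = (8600058/5)/(-202140) + 1691693 = (8600058/5)*(-1/202140) + 1691693 = -477781/56150 + 1691693 = 94988084169/56150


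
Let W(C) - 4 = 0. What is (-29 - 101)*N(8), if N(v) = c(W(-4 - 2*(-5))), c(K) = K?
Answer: -520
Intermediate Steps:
W(C) = 4 (W(C) = 4 + 0 = 4)
N(v) = 4
(-29 - 101)*N(8) = (-29 - 101)*4 = -130*4 = -520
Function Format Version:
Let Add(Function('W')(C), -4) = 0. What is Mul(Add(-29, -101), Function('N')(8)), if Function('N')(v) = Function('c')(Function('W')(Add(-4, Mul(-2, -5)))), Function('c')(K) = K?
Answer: -520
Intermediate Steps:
Function('W')(C) = 4 (Function('W')(C) = Add(4, 0) = 4)
Function('N')(v) = 4
Mul(Add(-29, -101), Function('N')(8)) = Mul(Add(-29, -101), 4) = Mul(-130, 4) = -520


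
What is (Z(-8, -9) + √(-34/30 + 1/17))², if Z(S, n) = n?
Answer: (2295 - I*√69870)²/65025 ≈ 79.926 - 18.659*I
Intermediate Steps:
(Z(-8, -9) + √(-34/30 + 1/17))² = (-9 + √(-34/30 + 1/17))² = (-9 + √(-34*1/30 + 1/17))² = (-9 + √(-17/15 + 1/17))² = (-9 + √(-274/255))² = (-9 + I*√69870/255)²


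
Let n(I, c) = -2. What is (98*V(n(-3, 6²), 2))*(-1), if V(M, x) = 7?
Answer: -686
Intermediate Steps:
(98*V(n(-3, 6²), 2))*(-1) = (98*7)*(-1) = 686*(-1) = -686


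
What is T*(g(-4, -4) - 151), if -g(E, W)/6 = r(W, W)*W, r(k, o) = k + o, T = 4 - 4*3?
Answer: 2744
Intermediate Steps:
T = -8 (T = 4 - 12 = -8)
g(E, W) = -12*W**2 (g(E, W) = -6*(W + W)*W = -6*2*W*W = -12*W**2)
T*(g(-4, -4) - 151) = -8*(-12*(-4)**2 - 151) = -8*(-12*16 - 151) = -8*(-192 - 151) = -8*(-343) = 2744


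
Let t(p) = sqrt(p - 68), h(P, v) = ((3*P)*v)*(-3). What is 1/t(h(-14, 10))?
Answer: sqrt(298)/596 ≈ 0.028964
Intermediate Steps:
h(P, v) = -9*P*v (h(P, v) = (3*P*v)*(-3) = -9*P*v)
t(p) = sqrt(-68 + p)
1/t(h(-14, 10)) = 1/(sqrt(-68 - 9*(-14)*10)) = 1/(sqrt(-68 + 1260)) = 1/(sqrt(1192)) = 1/(2*sqrt(298)) = sqrt(298)/596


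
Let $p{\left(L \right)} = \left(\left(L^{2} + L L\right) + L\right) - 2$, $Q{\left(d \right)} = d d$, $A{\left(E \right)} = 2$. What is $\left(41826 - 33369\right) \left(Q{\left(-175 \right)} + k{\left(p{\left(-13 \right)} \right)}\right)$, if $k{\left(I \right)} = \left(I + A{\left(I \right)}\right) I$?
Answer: $1146769200$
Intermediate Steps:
$Q{\left(d \right)} = d^{2}$
$p{\left(L \right)} = -2 + L + 2 L^{2}$ ($p{\left(L \right)} = \left(\left(L^{2} + L^{2}\right) + L\right) - 2 = \left(2 L^{2} + L\right) - 2 = \left(L + 2 L^{2}\right) - 2 = -2 + L + 2 L^{2}$)
$k{\left(I \right)} = I \left(2 + I\right)$ ($k{\left(I \right)} = \left(I + 2\right) I = \left(2 + I\right) I = I \left(2 + I\right)$)
$\left(41826 - 33369\right) \left(Q{\left(-175 \right)} + k{\left(p{\left(-13 \right)} \right)}\right) = \left(41826 - 33369\right) \left(\left(-175\right)^{2} + \left(-2 - 13 + 2 \left(-13\right)^{2}\right) \left(2 - \left(15 - 338\right)\right)\right) = 8457 \left(30625 + \left(-2 - 13 + 2 \cdot 169\right) \left(2 - -323\right)\right) = 8457 \left(30625 + \left(-2 - 13 + 338\right) \left(2 - -323\right)\right) = 8457 \left(30625 + 323 \left(2 + 323\right)\right) = 8457 \left(30625 + 323 \cdot 325\right) = 8457 \left(30625 + 104975\right) = 8457 \cdot 135600 = 1146769200$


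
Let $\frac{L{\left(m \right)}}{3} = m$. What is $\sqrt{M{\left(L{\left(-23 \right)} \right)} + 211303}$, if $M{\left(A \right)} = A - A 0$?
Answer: $\sqrt{211234} \approx 459.6$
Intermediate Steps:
$L{\left(m \right)} = 3 m$
$M{\left(A \right)} = A$ ($M{\left(A \right)} = A - 0 = A + 0 = A$)
$\sqrt{M{\left(L{\left(-23 \right)} \right)} + 211303} = \sqrt{3 \left(-23\right) + 211303} = \sqrt{-69 + 211303} = \sqrt{211234}$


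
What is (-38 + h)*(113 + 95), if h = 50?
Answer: 2496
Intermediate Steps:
(-38 + h)*(113 + 95) = (-38 + 50)*(113 + 95) = 12*208 = 2496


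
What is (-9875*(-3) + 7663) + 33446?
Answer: 70734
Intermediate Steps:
(-9875*(-3) + 7663) + 33446 = (29625 + 7663) + 33446 = 37288 + 33446 = 70734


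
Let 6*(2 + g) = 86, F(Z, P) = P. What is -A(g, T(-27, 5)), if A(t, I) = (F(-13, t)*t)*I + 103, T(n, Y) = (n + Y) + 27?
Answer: -7772/9 ≈ -863.56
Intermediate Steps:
T(n, Y) = 27 + Y + n (T(n, Y) = (Y + n) + 27 = 27 + Y + n)
g = 37/3 (g = -2 + (1/6)*86 = -2 + 43/3 = 37/3 ≈ 12.333)
A(t, I) = 103 + I*t**2 (A(t, I) = (t*t)*I + 103 = t**2*I + 103 = I*t**2 + 103 = 103 + I*t**2)
-A(g, T(-27, 5)) = -(103 + (27 + 5 - 27)*(37/3)**2) = -(103 + 5*(1369/9)) = -(103 + 6845/9) = -1*7772/9 = -7772/9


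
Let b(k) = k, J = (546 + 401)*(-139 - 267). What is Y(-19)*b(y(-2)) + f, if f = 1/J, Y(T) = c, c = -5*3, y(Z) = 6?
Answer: -34603381/384482 ≈ -90.000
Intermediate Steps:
c = -15
J = -384482 (J = 947*(-406) = -384482)
Y(T) = -15
f = -1/384482 (f = 1/(-384482) = -1/384482 ≈ -2.6009e-6)
Y(-19)*b(y(-2)) + f = -15*6 - 1/384482 = -90 - 1/384482 = -34603381/384482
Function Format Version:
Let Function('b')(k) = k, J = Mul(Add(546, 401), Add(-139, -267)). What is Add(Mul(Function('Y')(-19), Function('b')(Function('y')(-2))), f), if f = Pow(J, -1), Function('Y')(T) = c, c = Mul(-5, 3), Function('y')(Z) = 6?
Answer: Rational(-34603381, 384482) ≈ -90.000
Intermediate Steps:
c = -15
J = -384482 (J = Mul(947, -406) = -384482)
Function('Y')(T) = -15
f = Rational(-1, 384482) (f = Pow(-384482, -1) = Rational(-1, 384482) ≈ -2.6009e-6)
Add(Mul(Function('Y')(-19), Function('b')(Function('y')(-2))), f) = Add(Mul(-15, 6), Rational(-1, 384482)) = Add(-90, Rational(-1, 384482)) = Rational(-34603381, 384482)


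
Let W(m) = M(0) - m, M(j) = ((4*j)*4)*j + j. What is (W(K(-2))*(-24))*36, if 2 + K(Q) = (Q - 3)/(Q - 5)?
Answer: -7776/7 ≈ -1110.9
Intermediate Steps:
M(j) = j + 16*j² (M(j) = (16*j)*j + j = 16*j² + j = j + 16*j²)
K(Q) = -2 + (-3 + Q)/(-5 + Q) (K(Q) = -2 + (Q - 3)/(Q - 5) = -2 + (-3 + Q)/(-5 + Q))
W(m) = -m (W(m) = 0*(1 + 16*0) - m = 0*(1 + 0) - m = 0*1 - m = 0 - m = -m)
(W(K(-2))*(-24))*36 = (-(7 - 1*(-2))/(-5 - 2)*(-24))*36 = (-(7 + 2)/(-7)*(-24))*36 = (-(-1)*9/7*(-24))*36 = (-1*(-9/7)*(-24))*36 = ((9/7)*(-24))*36 = -216/7*36 = -7776/7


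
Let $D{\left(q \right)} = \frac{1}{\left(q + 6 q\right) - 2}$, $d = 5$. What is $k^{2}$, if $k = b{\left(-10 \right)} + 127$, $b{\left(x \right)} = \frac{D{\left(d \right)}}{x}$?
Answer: $\frac{1756364281}{108900} \approx 16128.0$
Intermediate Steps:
$D{\left(q \right)} = \frac{1}{-2 + 7 q}$ ($D{\left(q \right)} = \frac{1}{7 q - 2} = \frac{1}{-2 + 7 q}$)
$b{\left(x \right)} = \frac{1}{33 x}$ ($b{\left(x \right)} = \frac{1}{\left(-2 + 7 \cdot 5\right) x} = \frac{1}{\left(-2 + 35\right) x} = \frac{1}{33 x}$)
$k = \frac{41909}{330}$ ($k = \frac{1}{33 \left(-10\right)} + 127 = \frac{1}{33} \left(- \frac{1}{10}\right) + 127 = - \frac{1}{330} + 127 = \frac{41909}{330} \approx 127.0$)
$k^{2} = \left(\frac{41909}{330}\right)^{2} = \frac{1756364281}{108900}$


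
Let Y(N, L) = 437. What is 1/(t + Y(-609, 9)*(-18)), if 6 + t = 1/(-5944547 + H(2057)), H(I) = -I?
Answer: -5946604/46811666689 ≈ -0.00012703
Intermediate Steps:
t = -35679625/5946604 (t = -6 + 1/(-5944547 - 1*2057) = -6 + 1/(-5944547 - 2057) = -6 + 1/(-5946604) = -6 - 1/5946604 = -35679625/5946604 ≈ -6.0000)
1/(t + Y(-609, 9)*(-18)) = 1/(-35679625/5946604 + 437*(-18)) = 1/(-35679625/5946604 - 7866) = 1/(-46811666689/5946604) = -5946604/46811666689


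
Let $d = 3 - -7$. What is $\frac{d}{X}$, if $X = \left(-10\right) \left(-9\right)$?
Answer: $\frac{1}{9} \approx 0.11111$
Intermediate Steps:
$d = 10$ ($d = 3 + 7 = 10$)
$X = 90$
$\frac{d}{X} = \frac{10}{90} = 10 \cdot \frac{1}{90} = \frac{1}{9}$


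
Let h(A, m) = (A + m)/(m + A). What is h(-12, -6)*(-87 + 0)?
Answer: -87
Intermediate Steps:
h(A, m) = 1 (h(A, m) = (A + m)/(A + m) = 1)
h(-12, -6)*(-87 + 0) = 1*(-87 + 0) = 1*(-87) = -87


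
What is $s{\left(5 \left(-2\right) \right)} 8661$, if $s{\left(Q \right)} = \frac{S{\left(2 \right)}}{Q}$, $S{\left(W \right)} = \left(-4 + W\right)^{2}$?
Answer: $- \frac{17322}{5} \approx -3464.4$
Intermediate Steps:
$s{\left(Q \right)} = \frac{4}{Q}$ ($s{\left(Q \right)} = \frac{\left(-4 + 2\right)^{2}}{Q} = \frac{\left(-2\right)^{2}}{Q} = \frac{4}{Q}$)
$s{\left(5 \left(-2\right) \right)} 8661 = \frac{4}{5 \left(-2\right)} 8661 = \frac{4}{-10} \cdot 8661 = 4 \left(- \frac{1}{10}\right) 8661 = \left(- \frac{2}{5}\right) 8661 = - \frac{17322}{5}$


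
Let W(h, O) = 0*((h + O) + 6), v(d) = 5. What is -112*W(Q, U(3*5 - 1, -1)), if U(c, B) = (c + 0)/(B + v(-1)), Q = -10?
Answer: 0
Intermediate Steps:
U(c, B) = c/(5 + B) (U(c, B) = (c + 0)/(B + 5) = c/(5 + B))
W(h, O) = 0 (W(h, O) = 0*((O + h) + 6) = 0*(6 + O + h) = 0)
-112*W(Q, U(3*5 - 1, -1)) = -112*0 = 0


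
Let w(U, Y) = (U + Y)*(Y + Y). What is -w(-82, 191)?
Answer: -41638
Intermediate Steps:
w(U, Y) = 2*Y*(U + Y) (w(U, Y) = (U + Y)*(2*Y) = 2*Y*(U + Y))
-w(-82, 191) = -2*191*(-82 + 191) = -2*191*109 = -1*41638 = -41638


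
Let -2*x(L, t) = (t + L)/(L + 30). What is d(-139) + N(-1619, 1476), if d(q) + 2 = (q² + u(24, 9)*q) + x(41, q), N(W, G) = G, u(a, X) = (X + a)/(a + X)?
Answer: 1466625/71 ≈ 20657.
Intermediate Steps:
u(a, X) = 1 (u(a, X) = (X + a)/(X + a) = 1)
x(L, t) = -(L + t)/(2*(30 + L)) (x(L, t) = -(t + L)/(2*(L + 30)) = -(L + t)/(2*(30 + L)))
d(q) = -325/142 + q² + 141*q/142 (d(q) = -2 + ((q² + 1*q) + (-1*41 - q)/(2*(30 + 41))) = -2 + ((q² + q) + (½)*(-41 - q)/71) = -2 + ((q + q²) + (½)*(1/71)*(-41 - q)) = -2 + ((q + q²) + (-41/142 - q/142)) = -2 + (-41/142 + q² + 141*q/142) = -325/142 + q² + 141*q/142)
d(-139) + N(-1619, 1476) = (-325/142 + (-139)² + (141/142)*(-139)) + 1476 = (-325/142 + 19321 - 19599/142) + 1476 = 1361829/71 + 1476 = 1466625/71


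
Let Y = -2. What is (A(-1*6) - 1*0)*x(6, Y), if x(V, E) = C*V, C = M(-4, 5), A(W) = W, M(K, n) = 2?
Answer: -72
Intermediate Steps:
C = 2
x(V, E) = 2*V
(A(-1*6) - 1*0)*x(6, Y) = (-1*6 - 1*0)*(2*6) = (-6 + 0)*12 = -6*12 = -72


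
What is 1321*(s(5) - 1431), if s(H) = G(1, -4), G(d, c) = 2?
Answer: -1887709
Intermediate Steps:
s(H) = 2
1321*(s(5) - 1431) = 1321*(2 - 1431) = 1321*(-1429) = -1887709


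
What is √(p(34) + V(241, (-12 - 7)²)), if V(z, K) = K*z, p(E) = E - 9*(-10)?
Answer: 5*√3485 ≈ 295.17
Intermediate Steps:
p(E) = 90 + E (p(E) = E + 90 = 90 + E)
√(p(34) + V(241, (-12 - 7)²)) = √((90 + 34) + (-12 - 7)²*241) = √(124 + (-19)²*241) = √(124 + 361*241) = √(124 + 87001) = √87125 = 5*√3485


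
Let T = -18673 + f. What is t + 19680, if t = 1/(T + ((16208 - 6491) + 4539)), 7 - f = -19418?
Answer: 295357441/15008 ≈ 19680.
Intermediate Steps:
f = 19425 (f = 7 - 1*(-19418) = 7 + 19418 = 19425)
T = 752 (T = -18673 + 19425 = 752)
t = 1/15008 (t = 1/(752 + ((16208 - 6491) + 4539)) = 1/(752 + (9717 + 4539)) = 1/(752 + 14256) = 1/15008 ≈ 6.6631e-5)
t + 19680 = 1/15008 + 19680 = 295357441/15008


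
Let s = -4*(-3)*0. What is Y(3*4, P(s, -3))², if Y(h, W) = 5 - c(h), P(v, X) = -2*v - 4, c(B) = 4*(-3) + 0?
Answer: 289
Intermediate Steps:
s = 0 (s = 12*0 = 0)
c(B) = -12 (c(B) = -12 + 0 = -12)
P(v, X) = -4 - 2*v
Y(h, W) = 17 (Y(h, W) = 5 - 1*(-12) = 5 + 12 = 17)
Y(3*4, P(s, -3))² = 17² = 289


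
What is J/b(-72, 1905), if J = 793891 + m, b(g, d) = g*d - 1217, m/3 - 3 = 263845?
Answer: -1585435/138377 ≈ -11.457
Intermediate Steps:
m = 791544 (m = 9 + 3*263845 = 9 + 791535 = 791544)
b(g, d) = -1217 + d*g (b(g, d) = d*g - 1217 = -1217 + d*g)
J = 1585435 (J = 793891 + 791544 = 1585435)
J/b(-72, 1905) = 1585435/(-1217 + 1905*(-72)) = 1585435/(-1217 - 137160) = 1585435/(-138377) = 1585435*(-1/138377) = -1585435/138377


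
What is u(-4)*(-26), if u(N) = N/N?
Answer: -26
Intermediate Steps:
u(N) = 1
u(-4)*(-26) = 1*(-26) = -26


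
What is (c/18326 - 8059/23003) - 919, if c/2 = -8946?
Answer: -27711888978/30110927 ≈ -920.33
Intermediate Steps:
c = -17892 (c = 2*(-8946) = -17892)
(c/18326 - 8059/23003) - 919 = (-17892/18326 - 8059/23003) - 919 = (-17892*1/18326 - 8059*1/23003) - 919 = (-1278/1309 - 8059/23003) - 919 = -39947065/30110927 - 919 = -27711888978/30110927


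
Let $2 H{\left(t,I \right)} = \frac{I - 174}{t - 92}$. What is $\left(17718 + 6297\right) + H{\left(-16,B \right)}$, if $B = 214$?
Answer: $\frac{648400}{27} \approx 24015.0$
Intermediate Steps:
$H{\left(t,I \right)} = \frac{-174 + I}{2 \left(-92 + t\right)}$ ($H{\left(t,I \right)} = \frac{\left(I - 174\right) \frac{1}{t - 92}}{2} = \frac{\left(-174 + I\right) \frac{1}{-92 + t}}{2} = \frac{\frac{1}{-92 + t} \left(-174 + I\right)}{2} = \frac{-174 + I}{2 \left(-92 + t\right)}$)
$\left(17718 + 6297\right) + H{\left(-16,B \right)} = \left(17718 + 6297\right) + \frac{-174 + 214}{2 \left(-92 - 16\right)} = 24015 + \frac{1}{2} \frac{1}{-108} \cdot 40 = 24015 + \frac{1}{2} \left(- \frac{1}{108}\right) 40 = 24015 - \frac{5}{27} = \frac{648400}{27}$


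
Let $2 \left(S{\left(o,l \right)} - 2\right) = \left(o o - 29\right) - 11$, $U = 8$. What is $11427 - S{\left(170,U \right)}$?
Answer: $-3005$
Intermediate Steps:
$S{\left(o,l \right)} = -18 + \frac{o^{2}}{2}$ ($S{\left(o,l \right)} = 2 + \frac{\left(o o - 29\right) - 11}{2} = 2 + \frac{\left(o^{2} - 29\right) - 11}{2} = 2 + \frac{\left(-29 + o^{2}\right) - 11}{2} = 2 + \frac{-40 + o^{2}}{2} = 2 + \left(-20 + \frac{o^{2}}{2}\right) = -18 + \frac{o^{2}}{2}$)
$11427 - S{\left(170,U \right)} = 11427 - \left(-18 + \frac{170^{2}}{2}\right) = 11427 - \left(-18 + \frac{1}{2} \cdot 28900\right) = 11427 - \left(-18 + 14450\right) = 11427 - 14432 = -3005$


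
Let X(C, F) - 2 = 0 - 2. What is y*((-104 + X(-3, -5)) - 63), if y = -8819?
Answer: 1472773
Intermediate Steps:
X(C, F) = 0 (X(C, F) = 2 + (0 - 2) = 2 - 2 = 0)
y*((-104 + X(-3, -5)) - 63) = -8819*((-104 + 0) - 63) = -8819*(-104 - 63) = -8819*(-167) = 1472773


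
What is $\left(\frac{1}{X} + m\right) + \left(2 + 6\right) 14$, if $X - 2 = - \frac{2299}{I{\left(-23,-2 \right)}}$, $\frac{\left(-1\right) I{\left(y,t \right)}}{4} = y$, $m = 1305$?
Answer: $\frac{2996863}{2115} \approx 1417.0$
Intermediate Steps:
$I{\left(y,t \right)} = - 4 y$
$X = - \frac{2115}{92}$ ($X = 2 - \frac{2299}{\left(-4\right) \left(-23\right)} = 2 - \frac{2299}{92} = - \frac{2115}{92} \approx -22.989$)
$\left(\frac{1}{X} + m\right) + \left(2 + 6\right) 14 = \left(\frac{1}{- \frac{2115}{92}} + 1305\right) + \left(2 + 6\right) 14 = \left(- \frac{92}{2115} + 1305\right) + 8 \cdot 14 = \frac{2759983}{2115} + 112 = \frac{2996863}{2115}$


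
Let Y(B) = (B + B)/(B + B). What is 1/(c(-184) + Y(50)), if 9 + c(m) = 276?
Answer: 1/268 ≈ 0.0037313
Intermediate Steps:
c(m) = 267 (c(m) = -9 + 276 = 267)
Y(B) = 1 (Y(B) = (2*B)/((2*B)) = (2*B)*(1/(2*B)) = 1)
1/(c(-184) + Y(50)) = 1/(267 + 1) = 1/268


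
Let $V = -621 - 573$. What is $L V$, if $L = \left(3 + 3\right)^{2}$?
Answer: $-42984$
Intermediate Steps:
$V = -1194$ ($V = -621 - 573 = -1194$)
$L = 36$ ($L = 6^{2} = 36$)
$L V = 36 \left(-1194\right) = -42984$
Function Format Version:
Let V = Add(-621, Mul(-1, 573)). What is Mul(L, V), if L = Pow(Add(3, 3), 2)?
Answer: -42984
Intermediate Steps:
V = -1194 (V = Add(-621, -573) = -1194)
L = 36 (L = Pow(6, 2) = 36)
Mul(L, V) = Mul(36, -1194) = -42984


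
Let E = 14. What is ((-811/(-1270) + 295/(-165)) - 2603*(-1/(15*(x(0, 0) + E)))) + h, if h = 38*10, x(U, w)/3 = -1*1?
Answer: 3307759/8382 ≈ 394.63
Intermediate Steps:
x(U, w) = -3 (x(U, w) = 3*(-1*1) = 3*(-1) = -3)
h = 380
((-811/(-1270) + 295/(-165)) - 2603*(-1/(15*(x(0, 0) + E)))) + h = ((-811/(-1270) + 295/(-165)) - 2603*(-1/(15*(-3 + 14)))) + 380 = ((-811*(-1/1270) + 295*(-1/165)) - 2603/((-15*11))) + 380 = ((811/1270 - 59/33) - 2603/(-165)) + 380 = (-48167/41910 - 2603*(-1/165)) + 380 = (-48167/41910 + 2603/165) + 380 = 122599/8382 + 380 = 3307759/8382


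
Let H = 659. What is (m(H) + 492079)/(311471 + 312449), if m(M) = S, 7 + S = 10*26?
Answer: 123083/155980 ≈ 0.78909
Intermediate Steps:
S = 253 (S = -7 + 10*26 = -7 + 260 = 253)
m(M) = 253
(m(H) + 492079)/(311471 + 312449) = (253 + 492079)/(311471 + 312449) = 492332/623920 = 492332*(1/623920) = 123083/155980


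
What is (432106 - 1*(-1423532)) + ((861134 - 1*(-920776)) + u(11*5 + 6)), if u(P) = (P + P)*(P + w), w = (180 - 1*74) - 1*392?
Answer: 3610098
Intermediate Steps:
w = -286 (w = (180 - 74) - 392 = 106 - 392 = -286)
u(P) = 2*P*(-286 + P) (u(P) = (P + P)*(P - 286) = (2*P)*(-286 + P) = 2*P*(-286 + P))
(432106 - 1*(-1423532)) + ((861134 - 1*(-920776)) + u(11*5 + 6)) = (432106 - 1*(-1423532)) + ((861134 - 1*(-920776)) + 2*(11*5 + 6)*(-286 + (11*5 + 6))) = (432106 + 1423532) + ((861134 + 920776) + 2*(55 + 6)*(-286 + (55 + 6))) = 1855638 + (1781910 + 2*61*(-286 + 61)) = 1855638 + (1781910 + 2*61*(-225)) = 1855638 + (1781910 - 27450) = 1855638 + 1754460 = 3610098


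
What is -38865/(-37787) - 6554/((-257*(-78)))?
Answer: 265715896/378739101 ≈ 0.70158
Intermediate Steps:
-38865/(-37787) - 6554/((-257*(-78))) = -38865*(-1/37787) - 6554/20046 = 38865/37787 - 6554*1/20046 = 38865/37787 - 3277/10023 = 265715896/378739101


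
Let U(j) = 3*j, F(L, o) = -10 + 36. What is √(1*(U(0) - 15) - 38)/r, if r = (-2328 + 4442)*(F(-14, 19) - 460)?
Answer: -I*√53/917476 ≈ -7.9349e-6*I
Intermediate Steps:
F(L, o) = 26
r = -917476 (r = (-2328 + 4442)*(26 - 460) = 2114*(-434) = -917476)
√(1*(U(0) - 15) - 38)/r = √(1*(3*0 - 15) - 38)/(-917476) = √(1*(0 - 15) - 38)*(-1/917476) = √(1*(-15) - 38)*(-1/917476) = √(-15 - 38)*(-1/917476) = √(-53)*(-1/917476) = (I*√53)*(-1/917476) = -I*√53/917476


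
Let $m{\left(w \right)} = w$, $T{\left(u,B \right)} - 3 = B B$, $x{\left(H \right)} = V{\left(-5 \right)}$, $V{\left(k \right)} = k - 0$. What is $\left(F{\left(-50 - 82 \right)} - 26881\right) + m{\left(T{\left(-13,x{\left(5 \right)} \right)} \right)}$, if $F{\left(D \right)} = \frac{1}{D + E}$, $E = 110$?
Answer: $- \frac{590767}{22} \approx -26853.0$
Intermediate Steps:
$V{\left(k \right)} = k$ ($V{\left(k \right)} = k + 0 = k$)
$x{\left(H \right)} = -5$
$T{\left(u,B \right)} = 3 + B^{2}$ ($T{\left(u,B \right)} = 3 + B B = 3 + B^{2}$)
$F{\left(D \right)} = \frac{1}{110 + D}$ ($F{\left(D \right)} = \frac{1}{D + 110} = \frac{1}{110 + D}$)
$\left(F{\left(-50 - 82 \right)} - 26881\right) + m{\left(T{\left(-13,x{\left(5 \right)} \right)} \right)} = \left(\frac{1}{110 - 132} - 26881\right) + \left(3 + \left(-5\right)^{2}\right) = \left(\frac{1}{110 - 132} - 26881\right) + \left(3 + 25\right) = \left(\frac{1}{-22} - 26881\right) + 28 = \left(- \frac{1}{22} - 26881\right) + 28 = - \frac{591383}{22} + 28 = - \frac{590767}{22}$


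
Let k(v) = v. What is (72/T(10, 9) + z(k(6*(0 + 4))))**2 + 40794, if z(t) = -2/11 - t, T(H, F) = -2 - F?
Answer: 5050318/121 ≈ 41738.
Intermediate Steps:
z(t) = -2/11 - t (z(t) = -2*1/11 - t = -2/11 - t)
(72/T(10, 9) + z(k(6*(0 + 4))))**2 + 40794 = (72/(-2 - 1*9) + (-2/11 - 6*(0 + 4)))**2 + 40794 = (72/(-2 - 9) + (-2/11 - 6*4))**2 + 40794 = (72/(-11) + (-2/11 - 1*24))**2 + 40794 = (72*(-1/11) + (-2/11 - 24))**2 + 40794 = (-72/11 - 266/11)**2 + 40794 = (-338/11)**2 + 40794 = 114244/121 + 40794 = 5050318/121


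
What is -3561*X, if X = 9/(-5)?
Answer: 32049/5 ≈ 6409.8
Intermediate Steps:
X = -9/5 (X = 9*(-⅕) = -9/5 ≈ -1.8000)
-3561*X = -3561*(-9/5) = 32049/5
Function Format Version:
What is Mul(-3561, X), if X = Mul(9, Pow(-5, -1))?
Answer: Rational(32049, 5) ≈ 6409.8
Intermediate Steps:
X = Rational(-9, 5) (X = Mul(9, Rational(-1, 5)) = Rational(-9, 5) ≈ -1.8000)
Mul(-3561, X) = Mul(-3561, Rational(-9, 5)) = Rational(32049, 5)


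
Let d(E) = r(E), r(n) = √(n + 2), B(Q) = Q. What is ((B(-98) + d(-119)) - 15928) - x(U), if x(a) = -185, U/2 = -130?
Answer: -15841 + 3*I*√13 ≈ -15841.0 + 10.817*I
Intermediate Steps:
U = -260 (U = 2*(-130) = -260)
r(n) = √(2 + n)
d(E) = √(2 + E)
((B(-98) + d(-119)) - 15928) - x(U) = ((-98 + √(2 - 119)) - 15928) - 1*(-185) = ((-98 + √(-117)) - 15928) + 185 = ((-98 + 3*I*√13) - 15928) + 185 = (-16026 + 3*I*√13) + 185 = -15841 + 3*I*√13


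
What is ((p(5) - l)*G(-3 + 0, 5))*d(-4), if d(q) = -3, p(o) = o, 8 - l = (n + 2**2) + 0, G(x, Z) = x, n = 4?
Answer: 45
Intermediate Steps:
l = 0 (l = 8 - ((4 + 2**2) + 0) = 8 - ((4 + 4) + 0) = 8 - (8 + 0) = 8 - 1*8 = 8 - 8 = 0)
((p(5) - l)*G(-3 + 0, 5))*d(-4) = ((5 - 1*0)*(-3 + 0))*(-3) = ((5 + 0)*(-3))*(-3) = (5*(-3))*(-3) = -15*(-3) = 45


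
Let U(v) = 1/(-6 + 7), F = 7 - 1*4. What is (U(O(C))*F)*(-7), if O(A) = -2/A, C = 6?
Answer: -21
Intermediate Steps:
F = 3 (F = 7 - 4 = 3)
U(v) = 1 (U(v) = 1/1 = 1)
(U(O(C))*F)*(-7) = (1*3)*(-7) = 3*(-7) = -21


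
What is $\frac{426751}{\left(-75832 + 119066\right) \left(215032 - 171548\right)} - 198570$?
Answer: $- \frac{373309068997169}{1879987256} \approx -1.9857 \cdot 10^{5}$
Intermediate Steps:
$\frac{426751}{\left(-75832 + 119066\right) \left(215032 - 171548\right)} - 198570 = \frac{426751}{43234 \cdot 43484} - 198570 = \frac{426751}{1879987256} - 198570 = - \frac{373309068997169}{1879987256}$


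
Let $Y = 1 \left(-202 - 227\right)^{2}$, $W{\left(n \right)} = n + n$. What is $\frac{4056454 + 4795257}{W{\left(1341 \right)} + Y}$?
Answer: $\frac{8851711}{186723} \approx 47.406$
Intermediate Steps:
$W{\left(n \right)} = 2 n$
$Y = 184041$ ($Y = 1 \left(-429\right)^{2} = 1 \cdot 184041 = 184041$)
$\frac{4056454 + 4795257}{W{\left(1341 \right)} + Y} = \frac{4056454 + 4795257}{2 \cdot 1341 + 184041} = \frac{8851711}{2682 + 184041} = \frac{8851711}{186723}$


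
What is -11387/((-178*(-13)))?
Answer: -11387/2314 ≈ -4.9209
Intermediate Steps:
-11387/((-178*(-13))) = -11387/2314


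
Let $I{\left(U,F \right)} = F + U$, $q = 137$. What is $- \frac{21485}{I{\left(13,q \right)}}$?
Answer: $- \frac{4297}{30} \approx -143.23$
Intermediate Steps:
$- \frac{21485}{I{\left(13,q \right)}} = - \frac{21485}{137 + 13} = - \frac{21485}{150} = \left(-21485\right) \frac{1}{150} = - \frac{4297}{30}$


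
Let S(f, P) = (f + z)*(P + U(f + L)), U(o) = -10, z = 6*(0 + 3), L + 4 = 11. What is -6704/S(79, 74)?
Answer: -419/388 ≈ -1.0799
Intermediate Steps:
L = 7 (L = -4 + 11 = 7)
z = 18 (z = 6*3 = 18)
S(f, P) = (-10 + P)*(18 + f) (S(f, P) = (f + 18)*(P - 10) = (18 + f)*(-10 + P) = (-10 + P)*(18 + f))
-6704/S(79, 74) = -6704/(-180 - 10*79 + 18*74 + 74*79) = -6704/(-180 - 790 + 1332 + 5846) = -6704/6208 = -6704*1/6208 = -419/388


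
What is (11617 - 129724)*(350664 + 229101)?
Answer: -68474304855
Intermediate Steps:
(11617 - 129724)*(350664 + 229101) = -118107*579765 = -68474304855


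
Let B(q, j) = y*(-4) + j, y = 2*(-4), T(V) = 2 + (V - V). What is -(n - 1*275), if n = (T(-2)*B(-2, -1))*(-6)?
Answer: 647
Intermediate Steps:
T(V) = 2 (T(V) = 2 + 0 = 2)
y = -8
B(q, j) = 32 + j (B(q, j) = -8*(-4) + j = 32 + j)
n = -372 (n = (2*(32 - 1))*(-6) = (2*31)*(-6) = 62*(-6) = -372)
-(n - 1*275) = -(-372 - 1*275) = -(-372 - 275) = -1*(-647) = 647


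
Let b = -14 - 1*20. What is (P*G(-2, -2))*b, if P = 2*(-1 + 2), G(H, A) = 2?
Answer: -136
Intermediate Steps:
P = 2 (P = 2*1 = 2)
b = -34 (b = -14 - 20 = -34)
(P*G(-2, -2))*b = (2*2)*(-34) = 4*(-34) = -136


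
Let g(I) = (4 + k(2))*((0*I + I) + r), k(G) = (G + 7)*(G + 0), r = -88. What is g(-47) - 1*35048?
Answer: -38018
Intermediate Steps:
k(G) = G*(7 + G) (k(G) = (7 + G)*G = G*(7 + G))
g(I) = -1936 + 22*I (g(I) = (4 + 2*(7 + 2))*((0*I + I) - 88) = (4 + 2*9)*((0 + I) - 88) = (4 + 18)*(I - 88) = 22*(-88 + I) = -1936 + 22*I)
g(-47) - 1*35048 = (-1936 + 22*(-47)) - 1*35048 = (-1936 - 1034) - 35048 = -2970 - 35048 = -38018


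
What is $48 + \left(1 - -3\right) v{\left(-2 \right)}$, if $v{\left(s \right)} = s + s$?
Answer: $32$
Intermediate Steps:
$v{\left(s \right)} = 2 s$
$48 + \left(1 - -3\right) v{\left(-2 \right)} = 48 + \left(1 - -3\right) 2 \left(-2\right) = 48 + \left(1 + 3\right) \left(-4\right) = 48 + 4 \left(-4\right) = 48 - 16 = 32$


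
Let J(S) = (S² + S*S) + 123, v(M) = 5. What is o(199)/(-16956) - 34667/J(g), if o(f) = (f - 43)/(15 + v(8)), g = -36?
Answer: -65314981/5115060 ≈ -12.769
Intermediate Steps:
J(S) = 123 + 2*S² (J(S) = (S² + S²) + 123 = 2*S² + 123 = 123 + 2*S²)
o(f) = -43/20 + f/20 (o(f) = (f - 43)/(15 + 5) = (-43 + f)/20 = (-43 + f)*(1/20) = -43/20 + f/20)
o(199)/(-16956) - 34667/J(g) = (-43/20 + (1/20)*199)/(-16956) - 34667/(123 + 2*(-36)²) = (-43/20 + 199/20)*(-1/16956) - 34667/(123 + 2*1296) = (39/5)*(-1/16956) - 34667/(123 + 2592) = -13/28260 - 34667/2715 = -65314981/5115060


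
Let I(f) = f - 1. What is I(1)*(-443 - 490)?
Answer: 0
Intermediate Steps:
I(f) = -1 + f
I(1)*(-443 - 490) = (-1 + 1)*(-443 - 490) = 0*(-933) = 0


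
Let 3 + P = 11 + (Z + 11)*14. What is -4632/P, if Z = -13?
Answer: 1158/5 ≈ 231.60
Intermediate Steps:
P = -20 (P = -3 + (11 + (-13 + 11)*14) = -3 + (11 - 2*14) = -3 + (11 - 28) = -3 - 17 = -20)
-4632/P = -4632/(-20) = -4632*(-1/20) = 1158/5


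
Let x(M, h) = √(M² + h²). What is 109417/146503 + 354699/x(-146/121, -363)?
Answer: 15631/20929 + 1479951*√1929251245/66525905 ≈ 977.87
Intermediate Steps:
109417/146503 + 354699/x(-146/121, -363) = 109417/146503 + 354699/(√((-146/121)² + (-363)²)) = 109417*(1/146503) + 354699/(√((-146*1/121)² + 131769)) = 15631/20929 + 354699/(√((-146/121)² + 131769)) = 15631/20929 + 354699/(√(21316/14641 + 131769)) = 15631/20929 + 354699/(√(1929251245/14641)) = 15631/20929 + 354699/((√1929251245/121)) = 15631/20929 + 354699*(121*√1929251245/1929251245) = 15631/20929 + 1479951*√1929251245/66525905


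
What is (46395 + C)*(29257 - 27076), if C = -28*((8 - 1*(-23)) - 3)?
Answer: 99477591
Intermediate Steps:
C = -784 (C = -28*((8 + 23) - 3) = -28*(31 - 3) = -28*28 = -784)
(46395 + C)*(29257 - 27076) = (46395 - 784)*(29257 - 27076) = 45611*2181 = 99477591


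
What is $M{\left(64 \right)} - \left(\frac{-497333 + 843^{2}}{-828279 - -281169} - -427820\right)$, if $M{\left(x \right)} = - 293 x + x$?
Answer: $- \frac{122144389282}{273555} \approx -4.4651 \cdot 10^{5}$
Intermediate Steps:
$M{\left(x \right)} = - 292 x$
$M{\left(64 \right)} - \left(\frac{-497333 + 843^{2}}{-828279 - -281169} - -427820\right) = \left(-292\right) 64 - \left(\frac{-497333 + 843^{2}}{-828279 - -281169} - -427820\right) = -18688 - \left(\frac{-497333 + 710649}{-828279 + 281169} + 427820\right) = -18688 - \left(\frac{213316}{-547110} + 427820\right) = -18688 - \left(213316 \left(- \frac{1}{547110}\right) + 427820\right) = -18688 - \left(- \frac{106658}{273555} + 427820\right) = -18688 - \frac{117032193442}{273555} = - \frac{122144389282}{273555}$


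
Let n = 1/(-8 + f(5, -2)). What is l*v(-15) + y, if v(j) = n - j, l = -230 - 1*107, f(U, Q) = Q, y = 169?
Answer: -48523/10 ≈ -4852.3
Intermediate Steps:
l = -337 (l = -230 - 107 = -337)
n = -1/10 (n = 1/(-8 - 2) = 1/(-10) = -1/10 ≈ -0.10000)
v(j) = -1/10 - j
l*v(-15) + y = -337*(-1/10 - 1*(-15)) + 169 = -337*(-1/10 + 15) + 169 = -337*149/10 + 169 = -50213/10 + 169 = -48523/10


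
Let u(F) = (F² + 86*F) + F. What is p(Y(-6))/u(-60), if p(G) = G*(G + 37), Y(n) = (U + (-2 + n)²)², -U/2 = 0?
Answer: -4232192/405 ≈ -10450.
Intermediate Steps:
U = 0 (U = -2*0 = 0)
u(F) = F² + 87*F
Y(n) = (-2 + n)⁴ (Y(n) = (0 + (-2 + n)²)² = ((-2 + n)²)² = (-2 + n)⁴)
p(G) = G*(37 + G)
p(Y(-6))/u(-60) = ((-2 - 6)⁴*(37 + (-2 - 6)⁴))/((-60*(87 - 60))) = ((-8)⁴*(37 + (-8)⁴))/((-60*27)) = (4096*(37 + 4096))/(-1620) = (4096*4133)*(-1/1620) = 16928768*(-1/1620) = -4232192/405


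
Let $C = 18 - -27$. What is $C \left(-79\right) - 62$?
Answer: $-3617$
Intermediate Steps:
$C = 45$ ($C = 18 + 27 = 45$)
$C \left(-79\right) - 62 = 45 \left(-79\right) - 62 = -3555 - 62 = -3617$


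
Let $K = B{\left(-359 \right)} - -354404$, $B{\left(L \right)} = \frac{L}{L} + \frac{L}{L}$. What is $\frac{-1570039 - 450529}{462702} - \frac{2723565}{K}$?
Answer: $- \frac{76011553663}{6307090962} \approx -12.052$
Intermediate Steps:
$B{\left(L \right)} = 2$ ($B{\left(L \right)} = 1 + 1 = 2$)
$K = 354406$ ($K = 2 - -354404 = 2 + 354404 = 354406$)
$\frac{-1570039 - 450529}{462702} - \frac{2723565}{K} = \frac{-1570039 - 450529}{462702} - \frac{2723565}{354406} = \left(-1570039 - 450529\right) \frac{1}{462702} - \frac{209505}{27262} = \left(-2020568\right) \frac{1}{462702} - \frac{209505}{27262} = - \frac{1010284}{231351} - \frac{209505}{27262} = - \frac{76011553663}{6307090962}$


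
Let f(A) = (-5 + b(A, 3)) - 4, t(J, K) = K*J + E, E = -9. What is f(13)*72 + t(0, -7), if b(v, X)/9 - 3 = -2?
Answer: -9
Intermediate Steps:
b(v, X) = 9 (b(v, X) = 27 + 9*(-2) = 27 - 18 = 9)
t(J, K) = -9 + J*K (t(J, K) = K*J - 9 = J*K - 9 = -9 + J*K)
f(A) = 0 (f(A) = (-5 + 9) - 4 = 4 - 4 = 0)
f(13)*72 + t(0, -7) = 0*72 + (-9 + 0*(-7)) = 0 + (-9 + 0) = 0 - 9 = -9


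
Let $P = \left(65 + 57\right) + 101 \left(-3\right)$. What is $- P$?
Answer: $181$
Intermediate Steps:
$P = -181$ ($P = 122 - 303 = -181$)
$- P = \left(-1\right) \left(-181\right) = 181$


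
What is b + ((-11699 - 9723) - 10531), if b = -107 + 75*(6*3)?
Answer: -30710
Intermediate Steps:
b = 1243 (b = -107 + 75*18 = -107 + 1350 = 1243)
b + ((-11699 - 9723) - 10531) = 1243 + ((-11699 - 9723) - 10531) = 1243 + (-21422 - 10531) = 1243 - 31953 = -30710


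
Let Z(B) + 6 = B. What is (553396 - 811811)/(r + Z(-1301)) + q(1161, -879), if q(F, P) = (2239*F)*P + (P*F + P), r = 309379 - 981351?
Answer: -1539091177988066/673279 ≈ -2.2860e+9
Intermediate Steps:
r = -671972
q(F, P) = P + 2240*F*P (q(F, P) = 2239*F*P + (F*P + P) = 2239*F*P + (P + F*P) = P + 2240*F*P)
Z(B) = -6 + B
(553396 - 811811)/(r + Z(-1301)) + q(1161, -879) = (553396 - 811811)/(-671972 + (-6 - 1301)) - 879*(1 + 2240*1161) = -258415/(-671972 - 1307) - 879*(1 + 2600640) = -258415/(-673279) - 879*2600641 = -258415*(-1/673279) - 2285963439 = 258415/673279 - 2285963439 = -1539091177988066/673279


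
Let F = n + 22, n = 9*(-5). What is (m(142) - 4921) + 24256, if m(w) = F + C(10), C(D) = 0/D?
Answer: 19312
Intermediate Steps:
C(D) = 0
n = -45
F = -23 (F = -45 + 22 = -23)
m(w) = -23 (m(w) = -23 + 0 = -23)
(m(142) - 4921) + 24256 = (-23 - 4921) + 24256 = -4944 + 24256 = 19312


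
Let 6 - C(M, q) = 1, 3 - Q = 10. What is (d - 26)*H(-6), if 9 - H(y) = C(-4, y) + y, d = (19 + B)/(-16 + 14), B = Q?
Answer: -320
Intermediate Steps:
Q = -7 (Q = 3 - 1*10 = 3 - 10 = -7)
B = -7
C(M, q) = 5 (C(M, q) = 6 - 1*1 = 6 - 1 = 5)
d = -6 (d = (19 - 7)/(-16 + 14) = 12/(-2) = 12*(-½) = -6)
H(y) = 4 - y (H(y) = 9 - (5 + y) = 9 + (-5 - y) = 4 - y)
(d - 26)*H(-6) = (-6 - 26)*(4 - 1*(-6)) = -32*(4 + 6) = -32*10 = -320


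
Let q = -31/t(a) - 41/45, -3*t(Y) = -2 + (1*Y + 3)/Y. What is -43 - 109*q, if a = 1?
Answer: -451097/90 ≈ -5012.2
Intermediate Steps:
t(Y) = ⅔ - (3 + Y)/(3*Y) (t(Y) = -(-2 + (1*Y + 3)/Y)/3 = -(-2 + (Y + 3)/Y)/3 = -(-2 + (3 + Y)/Y)/3 = ⅔ - (3 + Y)/(3*Y))
q = 4103/90 (q = -31*3/(-3 + 1) - 41/45 = -31/((⅓)*1*(-2)) - 41*1/45 = -31/(-⅔) - 41/45 = -31*(-3/2) - 41/45 = 93/2 - 41/45 = 4103/90 ≈ 45.589)
-43 - 109*q = -43 - 109*4103/90 = -43 - 447227/90 = -451097/90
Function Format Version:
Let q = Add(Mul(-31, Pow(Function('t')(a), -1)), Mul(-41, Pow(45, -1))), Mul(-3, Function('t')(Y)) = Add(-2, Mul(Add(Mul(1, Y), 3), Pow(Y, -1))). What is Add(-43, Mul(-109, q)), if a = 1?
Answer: Rational(-451097, 90) ≈ -5012.2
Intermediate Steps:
Function('t')(Y) = Add(Rational(2, 3), Mul(Rational(-1, 3), Pow(Y, -1), Add(3, Y))) (Function('t')(Y) = Mul(Rational(-1, 3), Add(-2, Mul(Add(Mul(1, Y), 3), Pow(Y, -1)))) = Mul(Rational(-1, 3), Add(-2, Mul(Add(Y, 3), Pow(Y, -1)))) = Mul(Rational(-1, 3), Add(-2, Mul(Add(3, Y), Pow(Y, -1)))) = Mul(Rational(-1, 3), Add(-2, Mul(Pow(Y, -1), Add(3, Y)))) = Add(Rational(2, 3), Mul(Rational(-1, 3), Pow(Y, -1), Add(3, Y))))
q = Rational(4103, 90) (q = Add(Mul(-31, Pow(Mul(Rational(1, 3), Pow(1, -1), Add(-3, 1)), -1)), Mul(-41, Pow(45, -1))) = Add(Mul(-31, Pow(Mul(Rational(1, 3), 1, -2), -1)), Mul(-41, Rational(1, 45))) = Add(Mul(-31, Pow(Rational(-2, 3), -1)), Rational(-41, 45)) = Add(Mul(-31, Rational(-3, 2)), Rational(-41, 45)) = Add(Rational(93, 2), Rational(-41, 45)) = Rational(4103, 90) ≈ 45.589)
Add(-43, Mul(-109, q)) = Add(-43, Mul(-109, Rational(4103, 90))) = Add(-43, Rational(-447227, 90)) = Rational(-451097, 90)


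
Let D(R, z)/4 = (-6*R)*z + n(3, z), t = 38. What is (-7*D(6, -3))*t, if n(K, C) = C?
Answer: -111720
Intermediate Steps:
D(R, z) = 4*z - 24*R*z (D(R, z) = 4*((-6*R)*z + z) = 4*(-6*R*z + z) = 4*(z - 6*R*z) = 4*z - 24*R*z)
(-7*D(6, -3))*t = -28*(-3)*(1 - 6*6)*38 = -28*(-3)*(1 - 36)*38 = -28*(-3)*(-35)*38 = -7*420*38 = -2940*38 = -111720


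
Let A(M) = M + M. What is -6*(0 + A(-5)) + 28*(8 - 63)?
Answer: -1480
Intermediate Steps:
A(M) = 2*M
-6*(0 + A(-5)) + 28*(8 - 63) = -6*(0 + 2*(-5)) + 28*(8 - 63) = -6*(0 - 10) + 28*(-55) = -6*(-10) - 1540 = 60 - 1540 = -1480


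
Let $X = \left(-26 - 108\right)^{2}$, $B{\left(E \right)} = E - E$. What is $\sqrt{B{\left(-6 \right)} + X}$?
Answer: $134$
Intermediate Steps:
$B{\left(E \right)} = 0$
$X = 17956$ ($X = \left(-134\right)^{2} = 17956$)
$\sqrt{B{\left(-6 \right)} + X} = \sqrt{0 + 17956} = \sqrt{17956} = 134$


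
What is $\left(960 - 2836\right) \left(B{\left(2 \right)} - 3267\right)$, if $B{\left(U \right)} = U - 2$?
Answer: $6128892$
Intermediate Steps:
$B{\left(U \right)} = -2 + U$
$\left(960 - 2836\right) \left(B{\left(2 \right)} - 3267\right) = \left(960 - 2836\right) \left(\left(-2 + 2\right) - 3267\right) = - 1876 \left(0 - 3267\right) = \left(-1876\right) \left(-3267\right) = 6128892$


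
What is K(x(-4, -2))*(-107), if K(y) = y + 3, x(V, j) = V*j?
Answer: -1177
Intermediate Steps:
K(y) = 3 + y
K(x(-4, -2))*(-107) = (3 - 4*(-2))*(-107) = (3 + 8)*(-107) = 11*(-107) = -1177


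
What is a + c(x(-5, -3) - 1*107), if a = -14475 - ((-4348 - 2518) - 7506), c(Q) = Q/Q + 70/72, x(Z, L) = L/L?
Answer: -3637/36 ≈ -101.03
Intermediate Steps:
x(Z, L) = 1
c(Q) = 71/36 (c(Q) = 1 + 70*(1/72) = 1 + 35/36 = 71/36)
a = -103 (a = -14475 - (-6866 - 7506) = -14475 - 1*(-14372) = -14475 + 14372 = -103)
a + c(x(-5, -3) - 1*107) = -103 + 71/36 = -3637/36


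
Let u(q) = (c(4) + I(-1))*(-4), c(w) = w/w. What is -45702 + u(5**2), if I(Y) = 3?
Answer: -45718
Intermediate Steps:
c(w) = 1
u(q) = -16 (u(q) = (1 + 3)*(-4) = 4*(-4) = -16)
-45702 + u(5**2) = -45702 - 16 = -45718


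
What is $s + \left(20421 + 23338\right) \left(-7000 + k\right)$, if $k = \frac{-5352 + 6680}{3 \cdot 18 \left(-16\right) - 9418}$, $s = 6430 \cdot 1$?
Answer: $- \frac{1574751132346}{5141} \approx -3.0631 \cdot 10^{8}$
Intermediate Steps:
$s = 6430$
$k = - \frac{664}{5141}$ ($k = \frac{1328}{54 \left(-16\right) - 9418} = \frac{1328}{-864 - 9418} = \frac{1328}{-10282} = 1328 \left(- \frac{1}{10282}\right) = - \frac{664}{5141} \approx -0.12916$)
$s + \left(20421 + 23338\right) \left(-7000 + k\right) = 6430 + \left(20421 + 23338\right) \left(-7000 - \frac{664}{5141}\right) = 6430 + 43759 \left(- \frac{35987664}{5141}\right) = 6430 - \frac{1574784188976}{5141} = - \frac{1574751132346}{5141}$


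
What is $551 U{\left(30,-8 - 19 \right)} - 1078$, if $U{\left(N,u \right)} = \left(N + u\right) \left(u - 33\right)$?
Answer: $-100258$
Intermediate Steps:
$U{\left(N,u \right)} = \left(-33 + u\right) \left(N + u\right)$ ($U{\left(N,u \right)} = \left(N + u\right) \left(-33 + u\right) = \left(-33 + u\right) \left(N + u\right)$)
$551 U{\left(30,-8 - 19 \right)} - 1078 = 551 \left(\left(-8 - 19\right)^{2} - 990 - 33 \left(-8 - 19\right) + 30 \left(-8 - 19\right)\right) - 1078 = 551 \left(\left(-27\right)^{2} - 990 - -891 + 30 \left(-27\right)\right) - 1078 = 551 \left(729 - 990 + 891 - 810\right) - 1078 = 551 \left(-180\right) - 1078 = -99180 - 1078 = -100258$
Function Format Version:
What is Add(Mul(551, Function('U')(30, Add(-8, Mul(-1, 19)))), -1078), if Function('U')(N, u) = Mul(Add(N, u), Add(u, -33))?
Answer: -100258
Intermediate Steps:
Function('U')(N, u) = Mul(Add(-33, u), Add(N, u)) (Function('U')(N, u) = Mul(Add(N, u), Add(-33, u)) = Mul(Add(-33, u), Add(N, u)))
Add(Mul(551, Function('U')(30, Add(-8, Mul(-1, 19)))), -1078) = Add(Mul(551, Add(Pow(Add(-8, Mul(-1, 19)), 2), Mul(-33, 30), Mul(-33, Add(-8, Mul(-1, 19))), Mul(30, Add(-8, Mul(-1, 19))))), -1078) = Add(Mul(551, Add(Pow(Add(-8, -19), 2), -990, Mul(-33, Add(-8, -19)), Mul(30, Add(-8, -19)))), -1078) = Add(Mul(551, Add(Pow(-27, 2), -990, Mul(-33, -27), Mul(30, -27))), -1078) = Add(Mul(551, Add(729, -990, 891, -810)), -1078) = Add(Mul(551, -180), -1078) = Add(-99180, -1078) = -100258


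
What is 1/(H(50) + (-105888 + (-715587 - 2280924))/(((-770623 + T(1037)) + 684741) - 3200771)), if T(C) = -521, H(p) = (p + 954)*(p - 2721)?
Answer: -3287174/8815158818617 ≈ -3.7290e-7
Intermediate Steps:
H(p) = (-2721 + p)*(954 + p) (H(p) = (954 + p)*(-2721 + p) = (-2721 + p)*(954 + p))
1/(H(50) + (-105888 + (-715587 - 2280924))/(((-770623 + T(1037)) + 684741) - 3200771)) = 1/((-2595834 + 50² - 1767*50) + (-105888 + (-715587 - 2280924))/(((-770623 - 521) + 684741) - 3200771)) = 1/((-2595834 + 2500 - 88350) + (-105888 - 2996511)/((-771144 + 684741) - 3200771)) = 1/(-2681684 - 3102399/(-86403 - 3200771)) = 1/(-2681684 - 3102399/(-3287174)) = 1/(-2681684 - 3102399*(-1/3287174)) = 1/(-2681684 + 3102399/3287174) = 1/(-8815158818617/3287174) = -3287174/8815158818617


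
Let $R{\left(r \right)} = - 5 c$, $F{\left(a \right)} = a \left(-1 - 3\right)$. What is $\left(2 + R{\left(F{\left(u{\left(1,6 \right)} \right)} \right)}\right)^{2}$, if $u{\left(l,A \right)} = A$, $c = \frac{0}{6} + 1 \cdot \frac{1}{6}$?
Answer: $\frac{49}{36} \approx 1.3611$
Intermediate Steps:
$c = \frac{1}{6}$ ($c = 0 \cdot \frac{1}{6} + 1 \cdot \frac{1}{6} = 0 + \frac{1}{6} = \frac{1}{6} \approx 0.16667$)
$F{\left(a \right)} = - 4 a$ ($F{\left(a \right)} = a \left(-4\right) = - 4 a$)
$R{\left(r \right)} = - \frac{5}{6}$ ($R{\left(r \right)} = \left(-5\right) \frac{1}{6} = - \frac{5}{6}$)
$\left(2 + R{\left(F{\left(u{\left(1,6 \right)} \right)} \right)}\right)^{2} = \left(2 - \frac{5}{6}\right)^{2} = \left(\frac{7}{6}\right)^{2} = \frac{49}{36}$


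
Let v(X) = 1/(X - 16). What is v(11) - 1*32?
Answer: -161/5 ≈ -32.200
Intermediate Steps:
v(X) = 1/(-16 + X)
v(11) - 1*32 = 1/(-16 + 11) - 1*32 = 1/(-5) - 32 = -⅕ - 32 = -161/5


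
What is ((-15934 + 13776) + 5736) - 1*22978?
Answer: -19400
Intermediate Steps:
((-15934 + 13776) + 5736) - 1*22978 = (-2158 + 5736) - 22978 = 3578 - 22978 = -19400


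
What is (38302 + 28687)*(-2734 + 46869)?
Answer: 2956559515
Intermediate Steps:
(38302 + 28687)*(-2734 + 46869) = 66989*44135 = 2956559515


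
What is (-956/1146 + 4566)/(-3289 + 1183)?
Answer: -1307920/603369 ≈ -2.1677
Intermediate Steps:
(-956/1146 + 4566)/(-3289 + 1183) = (-956*1/1146 + 4566)/(-2106) = (-478/573 + 4566)*(-1/2106) = (2615840/573)*(-1/2106) = -1307920/603369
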